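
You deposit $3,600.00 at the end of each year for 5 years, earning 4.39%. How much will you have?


Formula: FV = PMT * ((1+r)^n - 1) / r
Growth factor: (1 + 0.0439)^5 = 1.239637
Numerator: 1.239637 - 1 = 0.239637
FV = $3,600.00 * 0.239637 / 0.0439 = $19,651.32

$19,651.32


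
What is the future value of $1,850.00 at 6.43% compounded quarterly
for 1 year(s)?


Formula: FV = P * (1 + r/m)^(m*t)
Period rate: r/m = 0.0643 / 4 = 0.016075
Total periods: m*t = 4 * 1 = 4
Growth factor: (1 + 0.016075)^4 = 1.065867
FV = $1,850.00 * 1.065867 = $1,971.85

$1,971.85


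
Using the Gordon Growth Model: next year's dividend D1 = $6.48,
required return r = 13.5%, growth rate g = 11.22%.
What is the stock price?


Formula: P = D1 / (r - g)
Spread: r - g = 0.135 - 0.1122 = 0.0228
Substituting: P = $6.48 / 0.0228
P = $284.21

$284.21


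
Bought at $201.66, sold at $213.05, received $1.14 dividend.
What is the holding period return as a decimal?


Formula: HPR = (P1 - P0 + D) / P0
Gain: $213.05 - $201.66 + $1.14 = $12.53
HPR = $12.53 / $201.66 = 0.0621

0.0621


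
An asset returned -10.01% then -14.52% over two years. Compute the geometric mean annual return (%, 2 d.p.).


Formula: Geometric mean = ((1+r1)*(1+r2))^(1/2) - 1
Product: (1 + -0.1001) * (1 + -0.1452) = 0.8999 * 0.8548 = 0.769235
Square root: 0.769235^0.5 = 0.87706
Geometric mean = 0.87706 - 1 = -0.12294
As percentage: -12.29%

-12.29%


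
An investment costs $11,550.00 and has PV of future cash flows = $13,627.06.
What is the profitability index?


Formula: PI = PV(cash flows) / initial investment
Substituting: PI = $13,627.06 / $11,550.00
PI = 1.1798

1.1798


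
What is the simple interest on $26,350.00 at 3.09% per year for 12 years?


Formula: I = P * r * t
Substituting: I = $26,350.00 * 0.0309 * 12
Step: I = $26,350.00 * 0.3708
I = $9,770.58

$9,770.58


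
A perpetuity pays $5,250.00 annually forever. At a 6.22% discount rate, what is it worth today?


Formula: PV = C / r
Substituting: PV = $5,250.00 / 0.0622
PV = $84,405.14

$84,405.14


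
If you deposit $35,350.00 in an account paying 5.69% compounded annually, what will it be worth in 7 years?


Formula: FV = P * (1 + r)^n
Substituting: FV = $35,350.00 * (1 + 0.0569)^7
Growth factor: (1.0569)^7 = 1.473117
FV = $35,350.00 * 1.473117 = $52,074.69

$52,074.69


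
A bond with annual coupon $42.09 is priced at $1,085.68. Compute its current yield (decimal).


Formula: Current yield = annual coupon / price
Substituting: CY = $42.09 / $1,085.68
CY = 0.038768

0.038768


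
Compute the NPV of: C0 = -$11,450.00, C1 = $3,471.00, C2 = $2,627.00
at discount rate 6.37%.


Formula: NPV = C0 + C1/(1+r) + C2/(1+r)^2
Discount C1: $3,471.00 / (1 + 0.0637) = $3,263.14
Discount C2: $2,627.00 / (1 + 0.0637)^2 = $2,321.78
NPV = -$11,450.00 + $3,263.14 + $2,321.78 = -$5,865.08

-$5,865.08


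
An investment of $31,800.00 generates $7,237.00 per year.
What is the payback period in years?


Formula: Payback = investment / annual cash flow
Substituting: Payback = $31,800.00 / $7,237.00
Payback = 4.3941 years

4.3941 years


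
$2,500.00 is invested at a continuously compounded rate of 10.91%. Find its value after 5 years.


Formula: FV = P * e^(r*t)
Exponent: r*t = 0.1091 * 5 = 0.5455
e^(0.5455) = 1.725471
FV = $2,500.00 * 1.725471 = $4,313.68

$4,313.68


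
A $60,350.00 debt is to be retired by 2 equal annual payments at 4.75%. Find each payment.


Formula: PMT = PV * r / (1 - (1+r)^(-n))
Denominator: 1 - (1 + 0.0475)^(-2) = 0.088636
Numerator: $60,350.00 * 0.0475 = 2866.625
PMT = 2866.625 / 0.088636 = $32,341.59

$32,341.59


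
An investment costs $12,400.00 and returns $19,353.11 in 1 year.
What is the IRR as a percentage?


Formula: IRR = C1/C0 - 1
Substituting: IRR = $19,353.11 / $12,400.00 - 1
Ratio: 1.560735 - 1 = 0.560735
IRR = 56.0735%

56.0735%


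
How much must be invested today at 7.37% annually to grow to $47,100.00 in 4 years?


Formula: PV = FV / (1 + r)^n
Substituting: PV = $47,100.00 / (1 + 0.0737)^4
Discount factor: (1.0737)^4 = 1.329021
PV = $47,100.00 / 1.329021 = $35,439.62

$35,439.62


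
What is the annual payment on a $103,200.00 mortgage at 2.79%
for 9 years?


Formula: PMT = PV * r / (1 - (1+r)^(-n))
Denominator: 1 - (1 + 0.0279)^(-9) = 0.219375
Numerator: $103,200.00 * 0.0279 = 2879.28
PMT = 2879.28 / 0.219375 = $13,124.90

$13,124.90


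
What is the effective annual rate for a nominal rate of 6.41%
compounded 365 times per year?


Formula: EAR = (1 + r/m)^m - 1
Period rate: r/m = 0.0641 / 365 = 0.000176
Compounding: (1 + 0.000176)^365 = 1.066193
EAR = 1.066193 - 1 = 0.066193

0.066193


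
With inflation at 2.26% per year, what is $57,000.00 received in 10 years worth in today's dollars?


Formula: Real value = nominal / (1 + inflation)^years
Price level: (1 + 0.0226)^10 = 1.250426
Real value = $57,000.00 / 1.250426 = $45,584.48

$45,584.48


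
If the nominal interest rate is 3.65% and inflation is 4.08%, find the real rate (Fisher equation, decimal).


Formula: (1 + r_real) = (1 + r_nom) / (1 + inflation)
Substituting: (1 + r_real) = 1.0365 / 1.0408
(1 + r_real) = 0.995869
r_real = 0.995869 - 1 = -0.004131

-0.004131


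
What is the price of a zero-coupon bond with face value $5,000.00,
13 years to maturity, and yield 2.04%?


Formula: Price = FV / (1 + r)^n
Substituting: Price = $5,000.00 / (1 + 0.0204)^13
Discount factor: (1.0204)^13 = 1.300217
Price = $5,000.00 / 1.300217 = $3,845.51

$3,845.51


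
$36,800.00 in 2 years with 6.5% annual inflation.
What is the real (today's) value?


Formula: Real value = nominal / (1 + inflation)^years
Price level: (1 + 0.065)^2 = 1.134225
Real value = $36,800.00 / 1.134225 = $32,445.06

$32,445.06


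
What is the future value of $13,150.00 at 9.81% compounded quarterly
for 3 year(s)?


Formula: FV = P * (1 + r/m)^(m*t)
Period rate: r/m = 0.0981 / 4 = 0.024525
Total periods: m*t = 4 * 3 = 12
Growth factor: (1 + 0.024525)^12 = 1.337429
FV = $13,150.00 * 1.337429 = $17,587.19

$17,587.19


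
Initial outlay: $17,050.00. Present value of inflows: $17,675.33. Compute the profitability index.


Formula: PI = PV(cash flows) / initial investment
Substituting: PI = $17,675.33 / $17,050.00
PI = 1.0367

1.0367


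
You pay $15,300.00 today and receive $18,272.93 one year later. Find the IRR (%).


Formula: IRR = C1/C0 - 1
Substituting: IRR = $18,272.93 / $15,300.00 - 1
Ratio: 1.194309 - 1 = 0.194309
IRR = 19.4309%

19.4309%


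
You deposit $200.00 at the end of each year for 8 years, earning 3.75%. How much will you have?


Formula: FV = PMT * ((1+r)^n - 1) / r
Growth factor: (1 + 0.0375)^8 = 1.342471
Numerator: 1.342471 - 1 = 0.342471
FV = $200.00 * 0.342471 / 0.0375 = $1,826.51

$1,826.51


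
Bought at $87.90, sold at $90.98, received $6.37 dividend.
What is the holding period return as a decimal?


Formula: HPR = (P1 - P0 + D) / P0
Gain: $90.98 - $87.90 + $6.37 = $9.45
HPR = $9.45 / $87.90 = 0.1075

0.1075


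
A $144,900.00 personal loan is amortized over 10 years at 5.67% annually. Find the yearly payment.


Formula: PMT = PV * r / (1 - (1+r)^(-n))
Denominator: 1 - (1 + 0.0567)^(-10) = 0.42392
Numerator: $144,900.00 * 0.0567 = 8215.83
PMT = 8215.83 / 0.42392 = $19,380.62

$19,380.62


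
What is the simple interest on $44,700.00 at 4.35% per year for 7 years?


Formula: I = P * r * t
Substituting: I = $44,700.00 * 0.0435 * 7
Step: I = $44,700.00 * 0.3045
I = $13,611.15

$13,611.15


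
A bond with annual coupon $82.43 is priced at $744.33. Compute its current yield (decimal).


Formula: Current yield = annual coupon / price
Substituting: CY = $82.43 / $744.33
CY = 0.110744

0.110744


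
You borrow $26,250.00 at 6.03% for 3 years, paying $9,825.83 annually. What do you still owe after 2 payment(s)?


Formula: Balance = PV*(1+r)^k - PMT*((1+r)^k - 1)/r
Growth: (1 + 0.0603)^2 = 1.124236
Accumulated factor: ((1+r)^k - 1)/r = 2.0603
Balance = $26,250.00 * 1.124236 - $9,825.83 * 2.0603
Balance = $9,267.04

$9,267.04


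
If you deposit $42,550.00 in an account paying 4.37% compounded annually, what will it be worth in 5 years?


Formula: FV = P * (1 + r)^n
Substituting: FV = $42,550.00 * (1 + 0.0437)^5
Growth factor: (1.0437)^5 = 1.23845
FV = $42,550.00 * 1.23845 = $52,696.04

$52,696.04


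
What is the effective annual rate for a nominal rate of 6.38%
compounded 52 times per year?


Formula: EAR = (1 + r/m)^m - 1
Period rate: r/m = 0.0638 / 52 = 0.001227
Compounding: (1 + 0.001227)^52 = 1.065838
EAR = 1.065838 - 1 = 0.065838

0.065838


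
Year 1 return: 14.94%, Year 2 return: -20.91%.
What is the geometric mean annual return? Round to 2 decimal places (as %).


Formula: Geometric mean = ((1+r1)*(1+r2))^(1/2) - 1
Product: (1 + 0.1494) * (1 + -0.2091) = 1.1494 * 0.7909 = 0.90906
Square root: 0.90906^0.5 = 0.953447
Geometric mean = 0.953447 - 1 = -0.046553
As percentage: -4.66%

-4.66%


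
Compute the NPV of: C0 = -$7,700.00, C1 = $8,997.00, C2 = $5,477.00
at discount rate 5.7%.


Formula: NPV = C0 + C1/(1+r) + C2/(1+r)^2
Discount C1: $8,997.00 / (1 + 0.057) = $8,511.83
Discount C2: $5,477.00 / (1 + 0.057)^2 = $4,902.22
NPV = -$7,700.00 + $8,511.83 + $4,902.22 = $5,714.05

$5,714.05


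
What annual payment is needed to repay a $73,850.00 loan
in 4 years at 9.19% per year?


Formula: PMT = PV * r / (1 - (1+r)^(-n))
Denominator: 1 - (1 + 0.0919)^(-4) = 0.296493
Numerator: $73,850.00 * 0.0919 = 6786.815
PMT = 6786.815 / 0.296493 = $22,890.32

$22,890.32


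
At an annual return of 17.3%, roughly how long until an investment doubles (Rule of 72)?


Formula: Years ≈ 72 / r
Substituting: Years ≈ 72 / 17.3
Years ≈ 4.2

4.2 years


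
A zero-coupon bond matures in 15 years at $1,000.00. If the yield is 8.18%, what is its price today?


Formula: Price = FV / (1 + r)^n
Substituting: Price = $1,000.00 / (1 + 0.0818)^15
Discount factor: (1.0818)^15 = 3.252405
Price = $1,000.00 / 3.252405 = $307.46

$307.46


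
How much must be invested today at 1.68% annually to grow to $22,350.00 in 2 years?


Formula: PV = FV / (1 + r)^n
Substituting: PV = $22,350.00 / (1 + 0.0168)^2
Discount factor: (1.0168)^2 = 1.033882
PV = $22,350.00 / 1.033882 = $21,617.55

$21,617.55


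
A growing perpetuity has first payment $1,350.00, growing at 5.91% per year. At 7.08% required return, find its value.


Formula: PV = C / (r - g)
Spread: r - g = 0.0708 - 0.0591 = 0.0117
Substituting: PV = $1,350.00 / 0.0117
PV = $115,384.62

$115,384.62


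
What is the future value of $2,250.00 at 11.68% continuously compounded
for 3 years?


Formula: FV = P * e^(r*t)
Exponent: r*t = 0.1168 * 3 = 0.3504
e^(0.3504) = 1.419635
FV = $2,250.00 * 1.419635 = $3,194.18

$3,194.18


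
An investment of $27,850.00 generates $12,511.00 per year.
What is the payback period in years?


Formula: Payback = investment / annual cash flow
Substituting: Payback = $27,850.00 / $12,511.00
Payback = 2.226 years

2.226 years


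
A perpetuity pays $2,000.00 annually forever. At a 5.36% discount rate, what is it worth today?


Formula: PV = C / r
Substituting: PV = $2,000.00 / 0.0536
PV = $37,313.43

$37,313.43


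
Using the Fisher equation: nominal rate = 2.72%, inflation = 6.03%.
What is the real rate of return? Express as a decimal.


Formula: (1 + r_real) = (1 + r_nom) / (1 + inflation)
Substituting: (1 + r_real) = 1.0272 / 1.0603
(1 + r_real) = 0.968782
r_real = 0.968782 - 1 = -0.031218

-0.031218


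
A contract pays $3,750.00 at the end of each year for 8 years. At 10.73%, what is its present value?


Formula: PV = PMT * (1 - (1+r)^(-n)) / r
Discount factor: (1 + 0.1073)^(-8) = 0.442464
Bracket: 1 - 0.442464 = 0.557536
PV = $3,750.00 * 0.557536 / 0.1073 = $19,485.19

$19,485.19


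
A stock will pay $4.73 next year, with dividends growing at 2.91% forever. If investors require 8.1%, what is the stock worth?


Formula: P = D1 / (r - g)
Spread: r - g = 0.081 - 0.0291 = 0.0519
Substituting: P = $4.73 / 0.0519
P = $91.14

$91.14


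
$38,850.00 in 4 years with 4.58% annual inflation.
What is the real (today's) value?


Formula: Real value = nominal / (1 + inflation)^years
Price level: (1 + 0.0458)^4 = 1.196175
Real value = $38,850.00 / 1.196175 = $32,478.54

$32,478.54


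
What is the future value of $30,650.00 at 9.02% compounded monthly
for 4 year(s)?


Formula: FV = P * (1 + r/m)^(m*t)
Period rate: r/m = 0.0902 / 12 = 0.007517
Total periods: m*t = 12 * 4 = 48
Growth factor: (1 + 0.007517)^48 = 1.432542
FV = $30,650.00 * 1.432542 = $43,907.42

$43,907.42


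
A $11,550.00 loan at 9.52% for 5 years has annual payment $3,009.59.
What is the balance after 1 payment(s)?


Formula: Balance = PV*(1+r)^k - PMT*((1+r)^k - 1)/r
Growth: (1 + 0.0952)^1 = 1.0952
Accumulated factor: ((1+r)^k - 1)/r = 1.0
Balance = $11,550.00 * 1.0952 - $3,009.59 * 1.0
Balance = $9,639.97

$9,639.97


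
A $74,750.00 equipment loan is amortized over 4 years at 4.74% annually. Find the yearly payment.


Formula: PMT = PV * r / (1 - (1+r)^(-n))
Denominator: 1 - (1 + 0.0474)^(-4) = 0.169098
Numerator: $74,750.00 * 0.0474 = 3543.15
PMT = 3543.15 / 0.169098 = $20,953.21

$20,953.21


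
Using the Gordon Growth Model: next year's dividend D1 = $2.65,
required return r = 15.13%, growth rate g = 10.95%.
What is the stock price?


Formula: P = D1 / (r - g)
Spread: r - g = 0.1513 - 0.1095 = 0.0418
Substituting: P = $2.65 / 0.0418
P = $63.40

$63.40


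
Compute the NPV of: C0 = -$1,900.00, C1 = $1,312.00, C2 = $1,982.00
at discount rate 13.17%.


Formula: NPV = C0 + C1/(1+r) + C2/(1+r)^2
Discount C1: $1,312.00 / (1 + 0.1317) = $1,159.32
Discount C2: $1,982.00 / (1 + 0.1317)^2 = $1,547.54
NPV = -$1,900.00 + $1,159.32 + $1,547.54 = $806.85

$806.85


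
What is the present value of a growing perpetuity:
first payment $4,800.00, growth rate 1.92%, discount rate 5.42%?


Formula: PV = C / (r - g)
Spread: r - g = 0.0542 - 0.0192 = 0.035
Substituting: PV = $4,800.00 / 0.035
PV = $137,142.86

$137,142.86


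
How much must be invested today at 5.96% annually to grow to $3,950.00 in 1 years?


Formula: PV = FV / (1 + r)^n
Substituting: PV = $3,950.00 / (1 + 0.0596)^1
Discount factor: (1.0596)^1 = 1.0596
PV = $3,950.00 / 1.0596 = $3,727.82

$3,727.82


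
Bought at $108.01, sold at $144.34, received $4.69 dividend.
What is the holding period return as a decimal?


Formula: HPR = (P1 - P0 + D) / P0
Gain: $144.34 - $108.01 + $4.69 = $41.02
HPR = $41.02 / $108.01 = 0.3798

0.3798


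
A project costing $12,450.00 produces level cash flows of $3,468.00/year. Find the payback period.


Formula: Payback = investment / annual cash flow
Substituting: Payback = $12,450.00 / $3,468.00
Payback = 3.59 years

3.59 years


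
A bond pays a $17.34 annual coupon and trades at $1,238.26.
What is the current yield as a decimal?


Formula: Current yield = annual coupon / price
Substituting: CY = $17.34 / $1,238.26
CY = 0.014004

0.014004


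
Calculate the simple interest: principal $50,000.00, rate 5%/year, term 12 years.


Formula: I = P * r * t
Substituting: I = $50,000.00 * 0.05 * 12
Step: I = $50,000.00 * 0.6
I = $30,000.00

$30,000.00


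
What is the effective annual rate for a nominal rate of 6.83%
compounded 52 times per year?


Formula: EAR = (1 + r/m)^m - 1
Period rate: r/m = 0.0683 / 52 = 0.001313
Compounding: (1 + 0.001313)^52 = 1.070638
EAR = 1.070638 - 1 = 0.070638

0.070638


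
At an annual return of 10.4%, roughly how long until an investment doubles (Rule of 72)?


Formula: Years ≈ 72 / r
Substituting: Years ≈ 72 / 10.4
Years ≈ 6.9

6.9 years


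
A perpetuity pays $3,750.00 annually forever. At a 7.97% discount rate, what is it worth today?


Formula: PV = C / r
Substituting: PV = $3,750.00 / 0.0797
PV = $47,051.44

$47,051.44


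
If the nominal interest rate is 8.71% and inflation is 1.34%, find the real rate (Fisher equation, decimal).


Formula: (1 + r_real) = (1 + r_nom) / (1 + inflation)
Substituting: (1 + r_real) = 1.0871 / 1.0134
(1 + r_real) = 1.072725
r_real = 1.072725 - 1 = 0.072725

0.072725


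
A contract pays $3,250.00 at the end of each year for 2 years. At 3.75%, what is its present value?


Formula: PV = PMT * (1 - (1+r)^(-n)) / r
Discount factor: (1 + 0.0375)^(-2) = 0.929017
Bracket: 1 - 0.929017 = 0.070983
PV = $3,250.00 * 0.070983 / 0.0375 = $6,151.84

$6,151.84


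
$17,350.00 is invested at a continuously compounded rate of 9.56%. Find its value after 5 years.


Formula: FV = P * e^(r*t)
Exponent: r*t = 0.0956 * 5 = 0.478
e^(0.478) = 1.612845
FV = $17,350.00 * 1.612845 = $27,982.87

$27,982.87


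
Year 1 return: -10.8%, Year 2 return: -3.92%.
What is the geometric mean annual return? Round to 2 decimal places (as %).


Formula: Geometric mean = ((1+r1)*(1+r2))^(1/2) - 1
Product: (1 + -0.108) * (1 + -0.0392) = 0.892 * 0.9608 = 0.857034
Square root: 0.857034^0.5 = 0.925761
Geometric mean = 0.925761 - 1 = -0.074239
As percentage: -7.42%

-7.42%


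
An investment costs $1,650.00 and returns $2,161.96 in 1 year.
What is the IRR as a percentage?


Formula: IRR = C1/C0 - 1
Substituting: IRR = $2,161.96 / $1,650.00 - 1
Ratio: 1.310279 - 1 = 0.310279
IRR = 31.0279%

31.0279%


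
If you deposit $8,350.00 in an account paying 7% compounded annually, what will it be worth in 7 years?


Formula: FV = P * (1 + r)^n
Substituting: FV = $8,350.00 * (1 + 0.07)^7
Growth factor: (1.07)^7 = 1.605781
FV = $8,350.00 * 1.605781 = $13,408.28

$13,408.28


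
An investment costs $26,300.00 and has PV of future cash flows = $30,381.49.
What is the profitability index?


Formula: PI = PV(cash flows) / initial investment
Substituting: PI = $30,381.49 / $26,300.00
PI = 1.1552

1.1552


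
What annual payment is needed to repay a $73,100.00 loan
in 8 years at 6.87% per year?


Formula: PMT = PV * r / (1 - (1+r)^(-n))
Denominator: 1 - (1 + 0.0687)^(-8) = 0.412303
Numerator: $73,100.00 * 0.0687 = 5021.97
PMT = 5021.97 / 0.412303 = $12,180.29

$12,180.29


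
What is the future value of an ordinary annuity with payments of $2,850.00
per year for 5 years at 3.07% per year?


Formula: FV = PMT * ((1+r)^n - 1) / r
Growth factor: (1 + 0.0307)^5 = 1.163219
Numerator: 1.163219 - 1 = 0.163219
FV = $2,850.00 * 0.163219 / 0.0307 = $15,152.23

$15,152.23


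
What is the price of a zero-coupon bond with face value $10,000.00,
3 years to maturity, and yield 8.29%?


Formula: Price = FV / (1 + r)^n
Substituting: Price = $10,000.00 / (1 + 0.0829)^3
Discount factor: (1.0829)^3 = 1.269887
Price = $10,000.00 / 1.269887 = $7,874.72

$7,874.72


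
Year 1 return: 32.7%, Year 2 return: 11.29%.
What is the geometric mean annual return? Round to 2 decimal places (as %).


Formula: Geometric mean = ((1+r1)*(1+r2))^(1/2) - 1
Product: (1 + 0.327) * (1 + 0.1129) = 1.327 * 1.1129 = 1.476818
Square root: 1.476818^0.5 = 1.215244
Geometric mean = 1.215244 - 1 = 0.215244
As percentage: 21.52%

21.52%


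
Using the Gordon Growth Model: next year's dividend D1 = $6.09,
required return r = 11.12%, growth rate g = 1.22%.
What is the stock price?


Formula: P = D1 / (r - g)
Spread: r - g = 0.1112 - 0.0122 = 0.099
Substituting: P = $6.09 / 0.099
P = $61.52

$61.52


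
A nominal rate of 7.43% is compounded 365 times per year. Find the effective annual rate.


Formula: EAR = (1 + r/m)^m - 1
Period rate: r/m = 0.0743 / 365 = 0.000204
Compounding: (1 + 0.000204)^365 = 1.077122
EAR = 1.077122 - 1 = 0.077122

0.077122


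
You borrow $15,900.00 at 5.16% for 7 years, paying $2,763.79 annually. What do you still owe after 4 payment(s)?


Formula: Balance = PV*(1+r)^k - PMT*((1+r)^k - 1)/r
Growth: (1 + 0.0516)^4 = 1.222932
Accumulated factor: ((1+r)^k - 1)/r = 4.320388
Balance = $15,900.00 * 1.222932 - $2,763.79 * 4.320388
Balance = $7,503.97

$7,503.97


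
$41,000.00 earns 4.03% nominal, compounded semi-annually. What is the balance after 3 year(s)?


Formula: FV = P * (1 + r/m)^(m*t)
Period rate: r/m = 0.0403 / 2 = 0.02015
Total periods: m*t = 2 * 3 = 6
Growth factor: (1 + 0.02015)^6 = 1.127156
FV = $41,000.00 * 1.127156 = $46,213.41

$46,213.41


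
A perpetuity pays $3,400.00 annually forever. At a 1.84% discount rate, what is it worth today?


Formula: PV = C / r
Substituting: PV = $3,400.00 / 0.0184
PV = $184,782.61

$184,782.61


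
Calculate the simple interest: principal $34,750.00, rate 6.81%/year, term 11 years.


Formula: I = P * r * t
Substituting: I = $34,750.00 * 0.0681 * 11
Step: I = $34,750.00 * 0.7491
I = $26,031.23

$26,031.23


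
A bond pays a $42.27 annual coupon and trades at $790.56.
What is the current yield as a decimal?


Formula: Current yield = annual coupon / price
Substituting: CY = $42.27 / $790.56
CY = 0.053468

0.053468


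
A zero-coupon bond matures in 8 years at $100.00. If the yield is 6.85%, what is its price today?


Formula: Price = FV / (1 + r)^n
Substituting: Price = $100.00 / (1 + 0.0685)^8
Discount factor: (1.0685)^8 = 1.699011
Price = $100.00 / 1.699011 = $58.86

$58.86


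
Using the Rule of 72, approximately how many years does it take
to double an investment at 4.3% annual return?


Formula: Years ≈ 72 / r
Substituting: Years ≈ 72 / 4.3
Years ≈ 16.7

16.7 years


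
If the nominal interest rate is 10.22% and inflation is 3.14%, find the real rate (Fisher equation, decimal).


Formula: (1 + r_real) = (1 + r_nom) / (1 + inflation)
Substituting: (1 + r_real) = 1.1022 / 1.0314
(1 + r_real) = 1.068645
r_real = 1.068645 - 1 = 0.068645

0.068645


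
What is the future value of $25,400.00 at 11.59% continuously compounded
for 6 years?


Formula: FV = P * e^(r*t)
Exponent: r*t = 0.1159 * 6 = 0.6954
e^(0.6954) = 2.004511
FV = $25,400.00 * 2.004511 = $50,914.57

$50,914.57


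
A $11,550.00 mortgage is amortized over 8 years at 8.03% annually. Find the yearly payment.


Formula: PMT = PV * r / (1 - (1+r)^(-n))
Denominator: 1 - (1 + 0.0803)^(-8) = 0.46093
Numerator: $11,550.00 * 0.0803 = 927.465
PMT = 927.465 / 0.46093 = $2,012.16

$2,012.16


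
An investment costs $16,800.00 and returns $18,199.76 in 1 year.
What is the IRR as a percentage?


Formula: IRR = C1/C0 - 1
Substituting: IRR = $18,199.76 / $16,800.00 - 1
Ratio: 1.083319 - 1 = 0.083319
IRR = 8.3319%

8.3319%


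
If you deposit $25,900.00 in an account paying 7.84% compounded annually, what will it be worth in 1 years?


Formula: FV = P * (1 + r)^n
Substituting: FV = $25,900.00 * (1 + 0.0784)^1
Growth factor: (1.0784)^1 = 1.0784
FV = $25,900.00 * 1.0784 = $27,930.56

$27,930.56


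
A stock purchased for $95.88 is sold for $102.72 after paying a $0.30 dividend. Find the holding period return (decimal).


Formula: HPR = (P1 - P0 + D) / P0
Gain: $102.72 - $95.88 + $0.30 = $7.14
HPR = $7.14 / $95.88 = 0.0745

0.0745


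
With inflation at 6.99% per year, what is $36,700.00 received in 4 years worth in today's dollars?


Formula: Real value = nominal / (1 + inflation)^years
Price level: (1 + 0.0699)^4 = 1.310306
Real value = $36,700.00 / 1.310306 = $28,008.72

$28,008.72


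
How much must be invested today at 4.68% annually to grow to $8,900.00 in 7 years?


Formula: PV = FV / (1 + r)^n
Substituting: PV = $8,900.00 / (1 + 0.0468)^7
Discount factor: (1.0468)^7 = 1.377355
PV = $8,900.00 / 1.377355 = $6,461.66

$6,461.66


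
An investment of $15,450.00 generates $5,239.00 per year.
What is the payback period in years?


Formula: Payback = investment / annual cash flow
Substituting: Payback = $15,450.00 / $5,239.00
Payback = 2.949 years

2.949 years


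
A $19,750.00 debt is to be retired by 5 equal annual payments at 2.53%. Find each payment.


Formula: PMT = PV * r / (1 - (1+r)^(-n))
Denominator: 1 - (1 + 0.0253)^(-5) = 0.117438
Numerator: $19,750.00 * 0.0253 = 499.675
PMT = 499.675 / 0.117438 = $4,254.80

$4,254.80


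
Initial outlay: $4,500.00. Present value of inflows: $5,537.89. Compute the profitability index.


Formula: PI = PV(cash flows) / initial investment
Substituting: PI = $5,537.89 / $4,500.00
PI = 1.2306

1.2306


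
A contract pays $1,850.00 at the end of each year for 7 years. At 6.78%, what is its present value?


Formula: PV = PMT * (1 - (1+r)^(-n)) / r
Discount factor: (1 + 0.0678)^(-7) = 0.631787
Bracket: 1 - 0.631787 = 0.368213
PV = $1,850.00 * 0.368213 / 0.0678 = $10,047.11

$10,047.11


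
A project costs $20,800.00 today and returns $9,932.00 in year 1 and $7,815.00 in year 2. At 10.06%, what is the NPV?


Formula: NPV = C0 + C1/(1+r) + C2/(1+r)^2
Discount C1: $9,932.00 / (1 + 0.1006) = $9,024.17
Discount C2: $7,815.00 / (1 + 0.1006)^2 = $6,451.64
NPV = -$20,800.00 + $9,024.17 + $6,451.64 = -$5,324.19

-$5,324.19


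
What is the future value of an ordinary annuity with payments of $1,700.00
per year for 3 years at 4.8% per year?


Formula: FV = PMT * ((1+r)^n - 1) / r
Growth factor: (1 + 0.048)^3 = 1.151023
Numerator: 1.151023 - 1 = 0.151023
FV = $1,700.00 * 0.151023 / 0.048 = $5,348.72

$5,348.72


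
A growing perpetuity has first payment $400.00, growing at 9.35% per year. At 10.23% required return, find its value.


Formula: PV = C / (r - g)
Spread: r - g = 0.1023 - 0.0935 = 0.0088
Substituting: PV = $400.00 / 0.0088
PV = $45,454.55

$45,454.55


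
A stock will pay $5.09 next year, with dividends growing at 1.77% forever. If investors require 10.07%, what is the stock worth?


Formula: P = D1 / (r - g)
Spread: r - g = 0.1007 - 0.0177 = 0.083
Substituting: P = $5.09 / 0.083
P = $61.33

$61.33


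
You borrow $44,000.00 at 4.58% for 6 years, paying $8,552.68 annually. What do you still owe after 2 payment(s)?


Formula: Balance = PV*(1+r)^k - PMT*((1+r)^k - 1)/r
Growth: (1 + 0.0458)^2 = 1.093698
Accumulated factor: ((1+r)^k - 1)/r = 2.0458
Balance = $44,000.00 * 1.093698 - $8,552.68 * 2.0458
Balance = $30,625.62

$30,625.62


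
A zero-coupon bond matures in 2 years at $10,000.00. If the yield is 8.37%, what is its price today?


Formula: Price = FV / (1 + r)^n
Substituting: Price = $10,000.00 / (1 + 0.0837)^2
Discount factor: (1.0837)^2 = 1.174406
Price = $10,000.00 / 1.174406 = $8,514.95

$8,514.95


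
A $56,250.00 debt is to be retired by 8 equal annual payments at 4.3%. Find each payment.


Formula: PMT = PV * r / (1 - (1+r)^(-n))
Denominator: 1 - (1 + 0.043)^(-8) = 0.285955
Numerator: $56,250.00 * 0.043 = 2418.75
PMT = 2418.75 / 0.285955 = $8,458.50

$8,458.50


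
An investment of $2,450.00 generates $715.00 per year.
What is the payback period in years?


Formula: Payback = investment / annual cash flow
Substituting: Payback = $2,450.00 / $715.00
Payback = 3.4266 years

3.4266 years


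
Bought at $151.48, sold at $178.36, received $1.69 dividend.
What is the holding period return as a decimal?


Formula: HPR = (P1 - P0 + D) / P0
Gain: $178.36 - $151.48 + $1.69 = $28.57
HPR = $28.57 / $151.48 = 0.1886

0.1886


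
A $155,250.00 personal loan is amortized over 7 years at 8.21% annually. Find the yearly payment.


Formula: PMT = PV * r / (1 - (1+r)^(-n))
Denominator: 1 - (1 + 0.0821)^(-7) = 0.42439
Numerator: $155,250.00 * 0.0821 = 12746.025
PMT = 12746.025 / 0.42439 = $30,033.74

$30,033.74


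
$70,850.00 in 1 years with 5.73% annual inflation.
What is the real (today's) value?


Formula: Real value = nominal / (1 + inflation)^years
Price level: (1 + 0.0573)^1 = 1.0573
Real value = $70,850.00 / 1.0573 = $67,010.31

$67,010.31


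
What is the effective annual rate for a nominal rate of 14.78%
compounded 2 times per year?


Formula: EAR = (1 + r/m)^m - 1
Period rate: r/m = 0.1478 / 2 = 0.0739
Compounding: (1 + 0.0739)^2 = 1.153261
EAR = 1.153261 - 1 = 0.153261

0.153261


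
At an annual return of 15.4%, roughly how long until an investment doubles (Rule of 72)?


Formula: Years ≈ 72 / r
Substituting: Years ≈ 72 / 15.4
Years ≈ 4.7

4.7 years


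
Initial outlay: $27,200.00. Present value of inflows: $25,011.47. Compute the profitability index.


Formula: PI = PV(cash flows) / initial investment
Substituting: PI = $25,011.47 / $27,200.00
PI = 0.9195

0.9195


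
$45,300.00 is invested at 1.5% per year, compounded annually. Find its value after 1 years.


Formula: FV = P * (1 + r)^n
Substituting: FV = $45,300.00 * (1 + 0.015)^1
Growth factor: (1.015)^1 = 1.015
FV = $45,300.00 * 1.015 = $45,979.50

$45,979.50


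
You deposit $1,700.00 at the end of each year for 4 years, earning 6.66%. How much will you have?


Formula: FV = PMT * ((1+r)^n - 1) / r
Growth factor: (1 + 0.0666)^4 = 1.294215
Numerator: 1.294215 - 1 = 0.294215
FV = $1,700.00 * 0.294215 / 0.0666 = $7,509.98

$7,509.98


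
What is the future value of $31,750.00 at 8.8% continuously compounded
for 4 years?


Formula: FV = P * e^(r*t)
Exponent: r*t = 0.088 * 4 = 0.352
e^(0.352) = 1.421909
FV = $31,750.00 * 1.421909 = $45,145.60

$45,145.60


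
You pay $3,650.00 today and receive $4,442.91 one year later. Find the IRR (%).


Formula: IRR = C1/C0 - 1
Substituting: IRR = $4,442.91 / $3,650.00 - 1
Ratio: 1.217236 - 1 = 0.217236
IRR = 21.7236%

21.7236%


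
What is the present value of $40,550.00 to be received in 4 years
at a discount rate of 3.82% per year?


Formula: PV = FV / (1 + r)^n
Substituting: PV = $40,550.00 / (1 + 0.0382)^4
Discount factor: (1.0382)^4 = 1.161781
PV = $40,550.00 / 1.161781 = $34,903.32

$34,903.32


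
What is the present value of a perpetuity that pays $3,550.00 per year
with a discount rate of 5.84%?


Formula: PV = C / r
Substituting: PV = $3,550.00 / 0.0584
PV = $60,787.67

$60,787.67


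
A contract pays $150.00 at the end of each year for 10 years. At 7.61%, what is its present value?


Formula: PV = PMT * (1 - (1+r)^(-n)) / r
Discount factor: (1 + 0.0761)^(-10) = 0.480257
Bracket: 1 - 0.480257 = 0.519743
PV = $150.00 * 0.519743 / 0.0761 = $1,024.46

$1,024.46


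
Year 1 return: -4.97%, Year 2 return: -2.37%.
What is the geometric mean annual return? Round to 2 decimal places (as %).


Formula: Geometric mean = ((1+r1)*(1+r2))^(1/2) - 1
Product: (1 + -0.0497) * (1 + -0.0237) = 0.9503 * 0.9763 = 0.927778
Square root: 0.927778^0.5 = 0.963212
Geometric mean = 0.963212 - 1 = -0.036788
As percentage: -3.68%

-3.68%


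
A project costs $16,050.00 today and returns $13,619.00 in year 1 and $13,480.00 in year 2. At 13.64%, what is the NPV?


Formula: NPV = C0 + C1/(1+r) + C2/(1+r)^2
Discount C1: $13,619.00 / (1 + 0.1364) = $11,984.34
Discount C2: $13,480.00 / (1 + 0.1364)^2 = $10,438.24
NPV = -$16,050.00 + $11,984.34 + $10,438.24 = $6,372.58

$6,372.58


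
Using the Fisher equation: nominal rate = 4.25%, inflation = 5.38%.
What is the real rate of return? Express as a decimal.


Formula: (1 + r_real) = (1 + r_nom) / (1 + inflation)
Substituting: (1 + r_real) = 1.0425 / 1.0538
(1 + r_real) = 0.989277
r_real = 0.989277 - 1 = -0.010723

-0.010723


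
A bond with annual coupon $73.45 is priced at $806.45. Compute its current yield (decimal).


Formula: Current yield = annual coupon / price
Substituting: CY = $73.45 / $806.45
CY = 0.091078

0.091078


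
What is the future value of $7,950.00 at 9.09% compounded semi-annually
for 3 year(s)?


Formula: FV = P * (1 + r/m)^(m*t)
Period rate: r/m = 0.0909 / 2 = 0.04545
Total periods: m*t = 2 * 3 = 6
Growth factor: (1 + 0.04545)^6 = 1.305628
FV = $7,950.00 * 1.305628 = $10,379.75

$10,379.75


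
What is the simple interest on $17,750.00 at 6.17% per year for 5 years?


Formula: I = P * r * t
Substituting: I = $17,750.00 * 0.0617 * 5
Step: I = $17,750.00 * 0.3085
I = $5,475.88

$5,475.88


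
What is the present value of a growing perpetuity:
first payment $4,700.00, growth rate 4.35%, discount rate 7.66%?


Formula: PV = C / (r - g)
Spread: r - g = 0.0766 - 0.0435 = 0.0331
Substituting: PV = $4,700.00 / 0.0331
PV = $141,993.96

$141,993.96


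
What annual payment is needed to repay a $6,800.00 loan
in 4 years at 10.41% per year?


Formula: PMT = PV * r / (1 - (1+r)^(-n))
Denominator: 1 - (1 + 0.1041)^(-4) = 0.327075
Numerator: $6,800.00 * 0.1041 = 707.88
PMT = 707.88 / 0.327075 = $2,164.27

$2,164.27


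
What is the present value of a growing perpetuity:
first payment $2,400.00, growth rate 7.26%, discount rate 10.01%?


Formula: PV = C / (r - g)
Spread: r - g = 0.1001 - 0.0726 = 0.0275
Substituting: PV = $2,400.00 / 0.0275
PV = $87,272.73

$87,272.73


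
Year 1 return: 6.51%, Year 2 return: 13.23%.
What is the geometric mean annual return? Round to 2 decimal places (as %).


Formula: Geometric mean = ((1+r1)*(1+r2))^(1/2) - 1
Product: (1 + 0.0651) * (1 + 0.1323) = 1.0651 * 1.1323 = 1.206013
Square root: 1.206013^0.5 = 1.098186
Geometric mean = 1.098186 - 1 = 0.098186
As percentage: 9.82%

9.82%


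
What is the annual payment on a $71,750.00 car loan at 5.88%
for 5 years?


Formula: PMT = PV * r / (1 - (1+r)^(-n))
Denominator: 1 - (1 + 0.0588)^(-5) = 0.248498
Numerator: $71,750.00 * 0.0588 = 4218.9
PMT = 4218.9 / 0.248498 = $16,977.62

$16,977.62


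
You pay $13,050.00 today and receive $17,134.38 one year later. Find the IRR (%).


Formula: IRR = C1/C0 - 1
Substituting: IRR = $17,134.38 / $13,050.00 - 1
Ratio: 1.312979 - 1 = 0.312979
IRR = 31.2979%

31.2979%


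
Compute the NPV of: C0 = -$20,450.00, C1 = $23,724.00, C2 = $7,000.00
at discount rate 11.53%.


Formula: NPV = C0 + C1/(1+r) + C2/(1+r)^2
Discount C1: $23,724.00 / (1 + 0.1153) = $21,271.41
Discount C2: $7,000.00 / (1 + 0.1153)^2 = $5,627.49
NPV = -$20,450.00 + $21,271.41 + $5,627.49 = $6,448.90

$6,448.90


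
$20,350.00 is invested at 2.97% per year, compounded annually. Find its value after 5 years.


Formula: FV = P * (1 + r)^n
Substituting: FV = $20,350.00 * (1 + 0.0297)^5
Growth factor: (1.0297)^5 = 1.157587
FV = $20,350.00 * 1.157587 = $23,556.89

$23,556.89


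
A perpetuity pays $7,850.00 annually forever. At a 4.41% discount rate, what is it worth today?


Formula: PV = C / r
Substituting: PV = $7,850.00 / 0.0441
PV = $178,004.54

$178,004.54


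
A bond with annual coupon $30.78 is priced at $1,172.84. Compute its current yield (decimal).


Formula: Current yield = annual coupon / price
Substituting: CY = $30.78 / $1,172.84
CY = 0.026244

0.026244


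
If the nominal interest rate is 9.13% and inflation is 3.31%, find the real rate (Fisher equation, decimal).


Formula: (1 + r_real) = (1 + r_nom) / (1 + inflation)
Substituting: (1 + r_real) = 1.0913 / 1.0331
(1 + r_real) = 1.056335
r_real = 1.056335 - 1 = 0.056335

0.056335


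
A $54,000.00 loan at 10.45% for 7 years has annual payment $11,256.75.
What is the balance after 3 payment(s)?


Formula: Balance = PV*(1+r)^k - PMT*((1+r)^k - 1)/r
Growth: (1 + 0.1045)^3 = 1.347402
Accumulated factor: ((1+r)^k - 1)/r = 3.32442
Balance = $54,000.00 * 1.347402 - $11,256.75 * 3.32442
Balance = $35,337.54

$35,337.54


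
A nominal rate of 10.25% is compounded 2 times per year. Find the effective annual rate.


Formula: EAR = (1 + r/m)^m - 1
Period rate: r/m = 0.1025 / 2 = 0.05125
Compounding: (1 + 0.05125)^2 = 1.105127
EAR = 1.105127 - 1 = 0.105127

0.105127


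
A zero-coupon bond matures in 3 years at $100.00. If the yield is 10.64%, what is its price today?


Formula: Price = FV / (1 + r)^n
Substituting: Price = $100.00 / (1 + 0.1064)^3
Discount factor: (1.1064)^3 = 1.354367
Price = $100.00 / 1.354367 = $73.84

$73.84


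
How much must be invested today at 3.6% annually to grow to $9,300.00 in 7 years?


Formula: PV = FV / (1 + r)^n
Substituting: PV = $9,300.00 / (1 + 0.036)^7
Discount factor: (1.036)^7 = 1.280909
PV = $9,300.00 / 1.280909 = $7,260.47

$7,260.47


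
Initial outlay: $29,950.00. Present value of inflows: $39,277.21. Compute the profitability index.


Formula: PI = PV(cash flows) / initial investment
Substituting: PI = $39,277.21 / $29,950.00
PI = 1.3114

1.3114


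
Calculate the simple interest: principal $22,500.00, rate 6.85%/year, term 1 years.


Formula: I = P * r * t
Substituting: I = $22,500.00 * 0.0685 * 1
Step: I = $22,500.00 * 0.0685
I = $1,541.25

$1,541.25


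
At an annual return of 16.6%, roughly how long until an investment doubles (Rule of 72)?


Formula: Years ≈ 72 / r
Substituting: Years ≈ 72 / 16.6
Years ≈ 4.3

4.3 years


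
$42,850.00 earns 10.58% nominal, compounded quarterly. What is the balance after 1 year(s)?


Formula: FV = P * (1 + r/m)^(m*t)
Period rate: r/m = 0.1058 / 4 = 0.02645
Total periods: m*t = 4 * 1 = 4
Growth factor: (1 + 0.02645)^4 = 1.110072
FV = $42,850.00 * 1.110072 = $47,566.59

$47,566.59


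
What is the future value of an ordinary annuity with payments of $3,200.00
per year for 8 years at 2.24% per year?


Formula: FV = PMT * ((1+r)^n - 1) / r
Growth factor: (1 + 0.0224)^8 = 1.193897
Numerator: 1.193897 - 1 = 0.193897
FV = $3,200.00 * 0.193897 / 0.0224 = $27,699.52

$27,699.52


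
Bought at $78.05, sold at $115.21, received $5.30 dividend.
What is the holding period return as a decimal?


Formula: HPR = (P1 - P0 + D) / P0
Gain: $115.21 - $78.05 + $5.30 = $42.46
HPR = $42.46 / $78.05 = 0.544

0.544


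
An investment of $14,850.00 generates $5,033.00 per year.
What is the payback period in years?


Formula: Payback = investment / annual cash flow
Substituting: Payback = $14,850.00 / $5,033.00
Payback = 2.9505 years

2.9505 years


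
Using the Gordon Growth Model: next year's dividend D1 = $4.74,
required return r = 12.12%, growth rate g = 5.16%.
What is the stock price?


Formula: P = D1 / (r - g)
Spread: r - g = 0.1212 - 0.0516 = 0.0696
Substituting: P = $4.74 / 0.0696
P = $68.10

$68.10


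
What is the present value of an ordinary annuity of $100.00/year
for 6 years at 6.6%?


Formula: PV = PMT * (1 - (1+r)^(-n)) / r
Discount factor: (1 + 0.066)^(-6) = 0.681486
Bracket: 1 - 0.681486 = 0.318514
PV = $100.00 * 0.318514 / 0.066 = $482.60

$482.60


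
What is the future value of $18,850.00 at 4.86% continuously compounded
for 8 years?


Formula: FV = P * e^(r*t)
Exponent: r*t = 0.0486 * 8 = 0.3888
e^(0.3888) = 1.475209
FV = $18,850.00 * 1.475209 = $27,807.70

$27,807.70


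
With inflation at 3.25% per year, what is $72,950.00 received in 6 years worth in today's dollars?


Formula: Real value = nominal / (1 + inflation)^years
Price level: (1 + 0.0325)^6 = 1.211547
Real value = $72,950.00 / 1.211547 = $60,212.26

$60,212.26


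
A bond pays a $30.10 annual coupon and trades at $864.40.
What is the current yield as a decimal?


Formula: Current yield = annual coupon / price
Substituting: CY = $30.10 / $864.40
CY = 0.034822

0.034822


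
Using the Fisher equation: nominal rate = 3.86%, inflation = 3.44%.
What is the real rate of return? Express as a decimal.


Formula: (1 + r_real) = (1 + r_nom) / (1 + inflation)
Substituting: (1 + r_real) = 1.0386 / 1.0344
(1 + r_real) = 1.00406
r_real = 1.00406 - 1 = 0.00406

0.00406


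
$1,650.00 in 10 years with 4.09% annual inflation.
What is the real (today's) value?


Formula: Real value = nominal / (1 + inflation)^years
Price level: (1 + 0.0409)^10 = 1.493104
Real value = $1,650.00 / 1.493104 = $1,105.08

$1,105.08


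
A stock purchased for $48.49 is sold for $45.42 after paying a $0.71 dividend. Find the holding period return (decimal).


Formula: HPR = (P1 - P0 + D) / P0
Gain: $45.42 - $48.49 + $0.71 = -$2.36
HPR = -$2.36 / $48.49 = -0.0487

-0.0487


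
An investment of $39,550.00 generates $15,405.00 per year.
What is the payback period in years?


Formula: Payback = investment / annual cash flow
Substituting: Payback = $39,550.00 / $15,405.00
Payback = 2.5673 years

2.5673 years


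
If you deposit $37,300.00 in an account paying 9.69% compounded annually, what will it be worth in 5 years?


Formula: FV = P * (1 + r)^n
Substituting: FV = $37,300.00 * (1 + 0.0969)^5
Growth factor: (1.0969)^5 = 1.587944
FV = $37,300.00 * 1.587944 = $59,230.31

$59,230.31
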